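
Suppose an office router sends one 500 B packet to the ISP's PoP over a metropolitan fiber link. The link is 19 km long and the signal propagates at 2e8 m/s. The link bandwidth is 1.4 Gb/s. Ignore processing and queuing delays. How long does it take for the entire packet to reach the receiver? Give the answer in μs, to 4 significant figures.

97.86 μs

L = 500 × 8 = 4000 bits.
Transmission delay = L/R = 4000 / 1400000000 = 2.85714 μs.
Propagation delay = d/s = 19000 m / 200000000 m/s = 95 μs.
Total = 97.86 μs.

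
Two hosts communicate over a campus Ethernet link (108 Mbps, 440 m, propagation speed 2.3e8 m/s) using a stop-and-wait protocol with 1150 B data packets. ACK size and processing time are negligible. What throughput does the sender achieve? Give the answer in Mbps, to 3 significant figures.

t_tx = L/R = 9200/108000000 = 8.51852e-05 s.
t_prop = 440/2.3e+08 = 1.91304e-06 s; RTT = 3.82609e-06 s.
Cycle = t_tx + RTT = 8.90113e-05 s.
Throughput = L / cycle = 9200 / 8.90113e-05 = 103 Mbps.

103 Mbps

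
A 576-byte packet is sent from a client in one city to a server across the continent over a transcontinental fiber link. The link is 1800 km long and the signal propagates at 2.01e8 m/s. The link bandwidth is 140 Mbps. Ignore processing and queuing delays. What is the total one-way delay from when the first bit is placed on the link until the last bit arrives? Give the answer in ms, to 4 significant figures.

8.988 ms

L = 576 × 8 = 4608 bits.
Transmission delay = L/R = 4608 / 140000000 = 0.0329143 ms.
Propagation delay = d/s = 1800000 m / 2.01e+08 m/s = 8.95522 ms.
Total = 8.988 ms.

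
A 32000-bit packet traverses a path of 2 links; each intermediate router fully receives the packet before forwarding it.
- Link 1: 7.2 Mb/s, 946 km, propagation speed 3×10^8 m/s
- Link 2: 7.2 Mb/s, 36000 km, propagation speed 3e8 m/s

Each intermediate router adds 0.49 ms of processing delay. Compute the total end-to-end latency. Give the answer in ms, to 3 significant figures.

Transmission delay per hop = L/R = 32000/7200000 = 4.44444 ms; 2 hops → 8.88889 ms.
Propagation delays (d/s per hop): 3.15333, 120 ms; sum = 123.153 ms.
Processing at 1 router(s): 1 × 0.49 ms = 0.49 ms.
End-to-end = 133 ms.

133 ms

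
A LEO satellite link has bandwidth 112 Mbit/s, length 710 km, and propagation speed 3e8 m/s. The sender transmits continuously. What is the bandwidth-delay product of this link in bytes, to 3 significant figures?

33100 bytes

Propagation delay = 710000 / 300000000 = 0.00236667 s.
BDP = R × t_prop = 112000000 × 0.00236667 = 265067 bits.
In bytes: 265067/8 = 33100 bytes.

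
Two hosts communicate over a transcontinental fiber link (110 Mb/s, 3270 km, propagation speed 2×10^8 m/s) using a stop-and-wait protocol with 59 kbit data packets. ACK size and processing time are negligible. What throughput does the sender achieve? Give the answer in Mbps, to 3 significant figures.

t_tx = L/R = 59000/110000000 = 0.000536364 s.
t_prop = 3270000/200000000 = 0.01635 s; RTT = 0.0327 s.
Cycle = t_tx + RTT = 0.0332364 s.
Throughput = L / cycle = 59000 / 0.0332364 = 1.78 Mbps.

1.78 Mbps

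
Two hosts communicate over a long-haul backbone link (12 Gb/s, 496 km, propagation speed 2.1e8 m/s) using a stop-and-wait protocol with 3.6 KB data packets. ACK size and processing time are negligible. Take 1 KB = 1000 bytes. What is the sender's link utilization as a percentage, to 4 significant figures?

t_tx = L/R = 28800/12000000000 = 2.4e-06 s.
t_prop = 496000/210000000 = 0.0023619 s; RTT = 0.00472381 s.
Cycle = t_tx + RTT = 0.00472621 s.
Utilization = t_tx / cycle = 2.4e-06/0.00472621 = 0.05078 %.

0.05078 %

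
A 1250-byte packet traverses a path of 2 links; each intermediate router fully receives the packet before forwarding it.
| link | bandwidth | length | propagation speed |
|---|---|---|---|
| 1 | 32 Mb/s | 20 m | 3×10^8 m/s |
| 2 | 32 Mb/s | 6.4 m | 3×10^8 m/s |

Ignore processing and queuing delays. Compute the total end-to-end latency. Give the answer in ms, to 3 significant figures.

L = 1250 × 8 = 10000 bits.
Transmission delay per hop = L/R = 10000/32000000 = 0.3125 ms; 2 hops → 0.625 ms.
Propagation delays (d/s per hop): 6.66667e-05, 2.13333e-05 ms; sum = 8.8e-05 ms.
End-to-end = 0.625 ms.

0.625 ms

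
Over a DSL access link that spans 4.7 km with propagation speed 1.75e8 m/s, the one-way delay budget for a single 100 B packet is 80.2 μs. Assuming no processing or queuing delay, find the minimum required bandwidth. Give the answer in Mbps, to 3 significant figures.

L = 800 bits.
Propagation delay = 4700 / 175000000 = 26.8571 μs.
Transmission budget = 80.2 − 26.8571 = 53.3429 μs.
R ≥ L / t_tx = 800 bits / 5.33429e-05 s = 15.0 Mbps.

15.0 Mbps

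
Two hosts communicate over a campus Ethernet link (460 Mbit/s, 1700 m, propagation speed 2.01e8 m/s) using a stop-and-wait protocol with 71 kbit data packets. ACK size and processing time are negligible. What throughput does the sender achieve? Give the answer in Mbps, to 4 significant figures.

414.6 Mbps

t_tx = L/R = 71000/460000000 = 0.000154348 s.
t_prop = 1700/2.01e+08 = 8.45771e-06 s; RTT = 1.69154e-05 s.
Cycle = t_tx + RTT = 0.000171263 s.
Throughput = L / cycle = 71000 / 0.000171263 = 414.6 Mbps.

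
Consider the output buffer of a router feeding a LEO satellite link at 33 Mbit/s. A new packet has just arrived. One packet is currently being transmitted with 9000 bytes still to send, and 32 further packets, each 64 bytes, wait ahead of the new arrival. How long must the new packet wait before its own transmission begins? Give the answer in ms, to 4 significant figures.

2.678 ms

Each queued packet: L/R = 512/33000000 = 0.0155152 ms.
32 queued → 0.496485 ms.
Plus remaining 72000 bits of current packet: 2.18182 ms.
Queuing delay = 2.678 ms.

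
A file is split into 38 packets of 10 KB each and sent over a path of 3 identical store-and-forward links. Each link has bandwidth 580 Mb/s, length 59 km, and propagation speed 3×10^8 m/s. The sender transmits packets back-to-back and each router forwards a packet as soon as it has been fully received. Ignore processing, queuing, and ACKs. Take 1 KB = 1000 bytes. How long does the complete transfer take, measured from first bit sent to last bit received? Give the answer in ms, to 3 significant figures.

6.11 ms

Per-hop transmission t_tx = L/R = 80000/580000000 = 0.137931 ms.
Per-hop propagation t_prop = 59000/300000000 = 0.196667 ms.
Pipeline fill: first packet needs 3·t_tx to clear all hops; remaining 37 packets each add one t_tx.
Total = (3+38-1)·t_tx + 3·t_prop = 40·0.137931 + 3·0.196667 = 6.11 ms.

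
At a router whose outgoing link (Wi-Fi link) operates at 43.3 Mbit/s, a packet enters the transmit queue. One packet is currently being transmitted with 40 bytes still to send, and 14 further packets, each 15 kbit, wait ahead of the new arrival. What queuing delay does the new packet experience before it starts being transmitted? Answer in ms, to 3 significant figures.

4.86 ms

Each queued packet: L/R = 15000/43300000 = 0.34642 ms.
14 queued → 4.84988 ms.
Plus remaining 320 bits of current packet: 0.0073903 ms.
Queuing delay = 4.86 ms.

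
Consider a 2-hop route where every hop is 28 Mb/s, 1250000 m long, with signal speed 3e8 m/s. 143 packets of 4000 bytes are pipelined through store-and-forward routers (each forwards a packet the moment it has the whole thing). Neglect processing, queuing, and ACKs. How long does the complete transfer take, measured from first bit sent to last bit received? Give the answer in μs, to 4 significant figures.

Per-hop transmission t_tx = L/R = 32000/28000000 = 1142.86 μs.
Per-hop propagation t_prop = 1250000/300000000 = 4166.67 μs.
Pipeline fill: first packet needs 2·t_tx to clear all hops; remaining 142 packets each add one t_tx.
Total = (2+143-1)·t_tx + 2·t_prop = 144·1142.86 + 2·4166.67 = 172900 μs.

172900 μs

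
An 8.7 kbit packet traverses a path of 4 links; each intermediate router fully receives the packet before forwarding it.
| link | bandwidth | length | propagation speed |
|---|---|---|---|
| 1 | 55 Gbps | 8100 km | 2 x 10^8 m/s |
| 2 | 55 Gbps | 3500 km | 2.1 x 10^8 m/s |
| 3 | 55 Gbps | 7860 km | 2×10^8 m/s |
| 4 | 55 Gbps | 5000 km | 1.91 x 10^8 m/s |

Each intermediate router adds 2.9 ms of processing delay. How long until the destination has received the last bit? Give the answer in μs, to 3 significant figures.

131000 μs

L = 8700 bits.
Transmission delay per hop = L/R = 8700/55000000000 = 0.158182 μs; 4 hops → 0.632727 μs.
Propagation delays (d/s per hop): 40500, 16666.7, 39300, 26178 μs; sum = 122645 μs.
Processing at 3 router(s): 3 × 2.9 ms = 8700 μs.
End-to-end = 131000 μs.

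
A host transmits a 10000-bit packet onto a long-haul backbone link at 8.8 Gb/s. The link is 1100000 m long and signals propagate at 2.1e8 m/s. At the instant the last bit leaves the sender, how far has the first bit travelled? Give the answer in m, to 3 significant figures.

t_tx = L/R = 10000/8800000000 = 1.13636e-06 s.
Distance = s × t_tx = 210000000 × 1.13636e-06 = 239 m.

239 m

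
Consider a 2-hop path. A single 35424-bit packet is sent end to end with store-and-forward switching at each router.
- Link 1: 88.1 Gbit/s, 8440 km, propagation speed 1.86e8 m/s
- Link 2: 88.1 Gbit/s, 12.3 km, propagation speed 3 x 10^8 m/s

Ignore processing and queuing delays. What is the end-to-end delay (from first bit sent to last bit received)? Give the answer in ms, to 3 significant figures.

45.4 ms

Transmission delay per hop = L/R = 35424/88100000000 = 0.000402089 ms; 2 hops → 0.000804177 ms.
Propagation delays (d/s per hop): 45.3763, 0.041 ms; sum = 45.4173 ms.
End-to-end = 45.4 ms.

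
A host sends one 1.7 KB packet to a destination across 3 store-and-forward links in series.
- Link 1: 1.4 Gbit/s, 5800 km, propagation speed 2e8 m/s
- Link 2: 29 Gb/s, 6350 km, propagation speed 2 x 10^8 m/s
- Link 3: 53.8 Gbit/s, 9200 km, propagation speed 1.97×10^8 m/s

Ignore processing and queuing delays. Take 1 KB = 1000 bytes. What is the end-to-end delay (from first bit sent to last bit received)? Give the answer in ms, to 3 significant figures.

L = 13600 bits.
Transmission delays (L/R per hop): 0.00971429, 0.000468966, 0.000252788 ms; sum = 0.010436 ms.
Propagation delays (d/s per hop): 29, 31.75, 46.7005 ms; sum = 107.451 ms.
End-to-end = 107 ms.

107 ms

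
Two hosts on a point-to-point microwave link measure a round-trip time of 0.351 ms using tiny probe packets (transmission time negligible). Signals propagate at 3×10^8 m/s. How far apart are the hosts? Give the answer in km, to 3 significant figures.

52.7 km

One-way propagation = RTT/2 = 0.1755 ms.
d = s × t = 300000000 × 0.0001755 = 52.7 km.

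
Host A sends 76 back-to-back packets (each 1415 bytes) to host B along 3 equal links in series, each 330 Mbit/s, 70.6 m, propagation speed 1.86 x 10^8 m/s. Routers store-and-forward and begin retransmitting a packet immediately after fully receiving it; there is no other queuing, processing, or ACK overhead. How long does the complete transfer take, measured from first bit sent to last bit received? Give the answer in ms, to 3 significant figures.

Per-hop transmission t_tx = L/R = 11320/330000000 = 0.034303 ms.
Per-hop propagation t_prop = 70.6/186000000 = 0.00037957 ms.
Pipeline fill: first packet needs 3·t_tx to clear all hops; remaining 75 packets each add one t_tx.
Total = (3+76-1)·t_tx + 3·t_prop = 78·0.034303 + 3·0.00037957 = 2.68 ms.

2.68 ms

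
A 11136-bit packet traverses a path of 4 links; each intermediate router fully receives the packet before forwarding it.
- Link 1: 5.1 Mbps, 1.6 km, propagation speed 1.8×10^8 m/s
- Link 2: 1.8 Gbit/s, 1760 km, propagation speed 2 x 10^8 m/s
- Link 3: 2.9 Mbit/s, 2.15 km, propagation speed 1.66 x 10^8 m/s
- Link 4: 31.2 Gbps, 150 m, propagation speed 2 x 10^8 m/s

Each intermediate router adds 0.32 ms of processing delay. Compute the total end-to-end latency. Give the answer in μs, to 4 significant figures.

Transmission delays (L/R per hop): 2183.53, 6.18667, 3840, 0.356923 μs; sum = 6030.07 μs.
Propagation delays (d/s per hop): 8.88889, 8800, 12.9518, 0.75 μs; sum = 8822.59 μs.
Processing at 3 router(s): 3 × 0.32 ms = 960 μs.
End-to-end = 15810 μs.

15810 μs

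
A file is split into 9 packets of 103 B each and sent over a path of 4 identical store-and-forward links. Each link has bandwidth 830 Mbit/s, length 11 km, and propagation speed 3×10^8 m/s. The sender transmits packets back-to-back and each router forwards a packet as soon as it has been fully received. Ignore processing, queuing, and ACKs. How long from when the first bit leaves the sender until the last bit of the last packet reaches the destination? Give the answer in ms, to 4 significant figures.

Per-hop transmission t_tx = L/R = 824/830000000 = 0.000992771 ms.
Per-hop propagation t_prop = 11000/300000000 = 0.0366667 ms.
Pipeline fill: first packet needs 4·t_tx to clear all hops; remaining 8 packets each add one t_tx.
Total = (4+9-1)·t_tx + 4·t_prop = 12·0.000992771 + 4·0.0366667 = 0.1586 ms.

0.1586 ms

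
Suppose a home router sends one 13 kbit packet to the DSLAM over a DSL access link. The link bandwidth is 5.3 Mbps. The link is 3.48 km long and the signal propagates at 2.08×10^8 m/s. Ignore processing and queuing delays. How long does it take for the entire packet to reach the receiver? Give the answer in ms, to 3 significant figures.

L = 13000 bits.
Transmission delay = L/R = 13000 / 5300000 = 2.45283 ms.
Propagation delay = d/s = 3480 m / 208000000 m/s = 0.0167308 ms.
Total = 2.47 ms.

2.47 ms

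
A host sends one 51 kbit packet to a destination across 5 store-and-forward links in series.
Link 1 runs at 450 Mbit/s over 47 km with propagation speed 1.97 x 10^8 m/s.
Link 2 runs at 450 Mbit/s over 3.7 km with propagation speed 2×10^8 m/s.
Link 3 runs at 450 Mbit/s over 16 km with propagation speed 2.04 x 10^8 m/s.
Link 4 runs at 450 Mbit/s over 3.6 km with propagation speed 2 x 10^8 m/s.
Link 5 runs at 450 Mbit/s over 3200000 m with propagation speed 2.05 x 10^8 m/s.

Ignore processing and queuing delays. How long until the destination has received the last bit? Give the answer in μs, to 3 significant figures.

16500 μs

L = 51000 bits.
Transmission delay per hop = L/R = 51000/450000000 = 113.333 μs; 5 hops → 566.667 μs.
Propagation delays (d/s per hop): 238.579, 18.5, 78.4314, 18, 15609.8 μs; sum = 15963.3 μs.
End-to-end = 16500 μs.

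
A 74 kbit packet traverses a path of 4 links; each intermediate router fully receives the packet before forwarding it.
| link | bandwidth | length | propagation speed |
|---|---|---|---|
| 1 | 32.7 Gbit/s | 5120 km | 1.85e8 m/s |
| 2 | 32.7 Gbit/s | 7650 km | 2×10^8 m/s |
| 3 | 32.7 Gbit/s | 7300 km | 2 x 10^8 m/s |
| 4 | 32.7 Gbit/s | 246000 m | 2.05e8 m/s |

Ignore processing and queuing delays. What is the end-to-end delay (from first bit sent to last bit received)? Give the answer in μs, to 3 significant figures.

104000 μs

L = 74000 bits.
Transmission delay per hop = L/R = 74000/3.27e+10 = 2.263 μs; 4 hops → 9.05199 μs.
Propagation delays (d/s per hop): 27675.7, 38250, 36500, 1200 μs; sum = 103626 μs.
End-to-end = 104000 μs.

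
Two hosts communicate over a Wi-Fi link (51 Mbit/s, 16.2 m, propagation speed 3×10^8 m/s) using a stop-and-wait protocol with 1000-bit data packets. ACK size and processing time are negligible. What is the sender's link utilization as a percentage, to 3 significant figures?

t_tx = L/R = 1000/51000000 = 1.96078e-05 s.
t_prop = 16.2/300000000 = 5.4e-08 s; RTT = 1.08e-07 s.
Cycle = t_tx + RTT = 1.97158e-05 s.
Utilization = t_tx / cycle = 1.96078e-05/1.97158e-05 = 99.5 %.

99.5 %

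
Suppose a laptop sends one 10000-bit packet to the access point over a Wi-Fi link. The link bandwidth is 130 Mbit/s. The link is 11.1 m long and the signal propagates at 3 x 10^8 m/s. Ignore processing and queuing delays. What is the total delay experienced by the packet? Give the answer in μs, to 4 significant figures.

Transmission delay = L/R = 10000 / 130000000 = 76.9231 μs.
Propagation delay = d/s = 11.1 m / 300000000 m/s = 0.037 μs.
Total = 76.96 μs.

76.96 μs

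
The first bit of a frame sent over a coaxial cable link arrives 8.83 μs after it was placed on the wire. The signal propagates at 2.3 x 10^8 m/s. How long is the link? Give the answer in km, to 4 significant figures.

d = s × t_prop = 2.3e+08 × 8.83e-06 = 2.031 km.

2.031 km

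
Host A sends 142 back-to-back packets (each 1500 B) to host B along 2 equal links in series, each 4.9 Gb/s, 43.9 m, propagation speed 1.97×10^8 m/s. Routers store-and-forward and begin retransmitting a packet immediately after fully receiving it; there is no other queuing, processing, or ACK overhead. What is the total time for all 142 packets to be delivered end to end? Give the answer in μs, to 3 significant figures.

351 μs

Per-hop transmission t_tx = L/R = 12000/4900000000 = 2.44898 μs.
Per-hop propagation t_prop = 43.9/197000000 = 0.222843 μs.
Pipeline fill: first packet needs 2·t_tx to clear all hops; remaining 141 packets each add one t_tx.
Total = (2+142-1)·t_tx + 2·t_prop = 143·2.44898 + 2·0.222843 = 351 μs.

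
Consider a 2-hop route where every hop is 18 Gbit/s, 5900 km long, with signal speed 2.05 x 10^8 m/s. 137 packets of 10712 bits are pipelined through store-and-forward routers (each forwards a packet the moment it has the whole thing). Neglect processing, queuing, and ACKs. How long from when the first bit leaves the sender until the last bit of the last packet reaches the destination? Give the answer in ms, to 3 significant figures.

Per-hop transmission t_tx = L/R = 10712/18000000000 = 0.000595111 ms.
Per-hop propagation t_prop = 5900000/2.05e+08 = 28.7805 ms.
Pipeline fill: first packet needs 2·t_tx to clear all hops; remaining 136 packets each add one t_tx.
Total = (2+137-1)·t_tx + 2·t_prop = 138·0.000595111 + 2·28.7805 = 57.6 ms.

57.6 ms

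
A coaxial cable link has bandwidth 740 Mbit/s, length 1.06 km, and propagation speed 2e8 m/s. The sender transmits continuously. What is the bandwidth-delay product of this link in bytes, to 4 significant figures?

490.3 bytes

Propagation delay = 1060 / 200000000 = 5.3e-06 s.
BDP = R × t_prop = 740000000 × 5.3e-06 = 3922 bits.
In bytes: 3922/8 = 490.3 bytes.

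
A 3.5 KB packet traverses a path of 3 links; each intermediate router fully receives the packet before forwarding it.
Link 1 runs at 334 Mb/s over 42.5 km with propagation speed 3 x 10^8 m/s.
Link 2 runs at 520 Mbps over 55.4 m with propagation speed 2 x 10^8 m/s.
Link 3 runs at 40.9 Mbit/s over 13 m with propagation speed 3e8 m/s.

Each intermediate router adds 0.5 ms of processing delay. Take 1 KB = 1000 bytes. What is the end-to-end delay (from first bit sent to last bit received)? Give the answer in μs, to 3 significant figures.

L = 28000 bits.
Transmission delays (L/R per hop): 83.8323, 53.8462, 684.597 μs; sum = 822.275 μs.
Propagation delays (d/s per hop): 141.667, 0.277, 0.0433333 μs; sum = 141.987 μs.
Processing at 2 router(s): 2 × 0.5 ms = 1000 μs.
End-to-end = 1960 μs.

1960 μs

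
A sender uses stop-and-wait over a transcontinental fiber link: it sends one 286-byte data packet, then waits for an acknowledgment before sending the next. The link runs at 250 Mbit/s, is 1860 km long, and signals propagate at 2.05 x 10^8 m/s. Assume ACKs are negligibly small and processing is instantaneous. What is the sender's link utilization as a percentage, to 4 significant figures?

t_tx = L/R = 2288/250000000 = 9.152e-06 s.
t_prop = 1860000/2.05e+08 = 0.00907317 s; RTT = 0.0181463 s.
Cycle = t_tx + RTT = 0.0181555 s.
Utilization = t_tx / cycle = 9.152e-06/0.0181555 = 0.05041 %.

0.05041 %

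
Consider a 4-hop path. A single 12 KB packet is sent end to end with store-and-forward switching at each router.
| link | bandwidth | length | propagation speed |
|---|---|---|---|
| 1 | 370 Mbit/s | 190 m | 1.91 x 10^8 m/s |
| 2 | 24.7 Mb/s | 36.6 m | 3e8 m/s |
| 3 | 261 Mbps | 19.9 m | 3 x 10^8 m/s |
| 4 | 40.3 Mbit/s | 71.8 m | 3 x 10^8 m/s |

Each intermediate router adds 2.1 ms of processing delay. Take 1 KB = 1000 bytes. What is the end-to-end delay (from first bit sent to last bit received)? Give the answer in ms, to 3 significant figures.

L = 96000 bits.
Transmission delays (L/R per hop): 0.259459, 3.88664, 0.367816, 2.38213 ms; sum = 6.89605 ms.
Propagation delays (d/s per hop): 0.000994764, 0.000122, 6.63333e-05, 0.000239333 ms; sum = 0.00142243 ms.
Processing at 3 router(s): 3 × 2.1 ms = 6.3 ms.
End-to-end = 13.2 ms.

13.2 ms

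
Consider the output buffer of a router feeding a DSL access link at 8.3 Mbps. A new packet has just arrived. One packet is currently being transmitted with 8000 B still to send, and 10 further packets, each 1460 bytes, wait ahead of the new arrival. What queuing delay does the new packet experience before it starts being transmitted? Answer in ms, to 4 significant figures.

21.78 ms

Each queued packet: L/R = 11680/8.3e+06 = 1.40723 ms.
10 queued → 14.0723 ms.
Plus remaining 64000 bits of current packet: 7.71084 ms.
Queuing delay = 21.78 ms.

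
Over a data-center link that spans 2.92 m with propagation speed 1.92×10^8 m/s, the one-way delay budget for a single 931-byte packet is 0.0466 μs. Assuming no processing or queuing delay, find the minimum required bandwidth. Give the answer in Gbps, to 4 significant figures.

L = 7448 bits.
Propagation delay = 2.92 / 192000000 = 0.0152083 μs.
Transmission budget = 0.0466 − 0.0152083 = 0.0313917 μs.
R ≥ L / t_tx = 7448 bits / 3.13917e-08 s = 237.3 Gbps.

237.3 Gbps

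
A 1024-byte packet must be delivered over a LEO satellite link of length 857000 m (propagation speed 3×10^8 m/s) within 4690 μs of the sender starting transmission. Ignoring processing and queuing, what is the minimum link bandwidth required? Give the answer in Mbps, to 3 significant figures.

4.47 Mbps

L = 8192 bits.
Propagation delay = 857000 / 300000000 = 2856.67 μs.
Transmission budget = 4690 − 2856.67 = 1833.33 μs.
R ≥ L / t_tx = 8192 bits / 0.00183333 s = 4.47 Mbps.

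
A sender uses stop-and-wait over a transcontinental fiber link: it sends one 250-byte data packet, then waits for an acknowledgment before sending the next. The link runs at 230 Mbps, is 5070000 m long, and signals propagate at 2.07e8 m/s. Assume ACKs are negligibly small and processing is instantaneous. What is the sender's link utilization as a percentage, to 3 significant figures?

t_tx = L/R = 2000/230000000 = 8.69565e-06 s.
t_prop = 5070000/2.07e+08 = 0.0244928 s; RTT = 0.0489855 s.
Cycle = t_tx + RTT = 0.0489942 s.
Utilization = t_tx / cycle = 8.69565e-06/0.0489942 = 0.0177 %.

0.0177 %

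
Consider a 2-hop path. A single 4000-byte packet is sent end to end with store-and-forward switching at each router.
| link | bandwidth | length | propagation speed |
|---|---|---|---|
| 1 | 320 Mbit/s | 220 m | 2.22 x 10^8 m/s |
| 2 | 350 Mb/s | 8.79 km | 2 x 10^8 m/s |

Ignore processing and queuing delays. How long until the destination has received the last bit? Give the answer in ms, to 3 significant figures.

0.236 ms

L = 4000 × 8 = 32000 bits.
Transmission delays (L/R per hop): 0.1, 0.0914286 ms; sum = 0.191429 ms.
Propagation delays (d/s per hop): 0.000990991, 0.04395 ms; sum = 0.044941 ms.
End-to-end = 0.236 ms.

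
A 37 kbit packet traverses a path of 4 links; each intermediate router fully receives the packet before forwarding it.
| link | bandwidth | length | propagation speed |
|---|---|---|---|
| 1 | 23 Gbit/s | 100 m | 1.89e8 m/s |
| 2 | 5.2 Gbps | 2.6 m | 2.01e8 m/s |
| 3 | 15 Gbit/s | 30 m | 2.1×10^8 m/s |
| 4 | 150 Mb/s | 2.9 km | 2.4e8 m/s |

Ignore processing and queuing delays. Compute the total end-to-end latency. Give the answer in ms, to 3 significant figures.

0.271 ms

L = 37000 bits.
Transmission delays (L/R per hop): 0.0016087, 0.00711538, 0.00246667, 0.246667 ms; sum = 0.257857 ms.
Propagation delays (d/s per hop): 0.000529101, 1.29353e-05, 0.000142857, 0.0120833 ms; sum = 0.0127682 ms.
End-to-end = 0.271 ms.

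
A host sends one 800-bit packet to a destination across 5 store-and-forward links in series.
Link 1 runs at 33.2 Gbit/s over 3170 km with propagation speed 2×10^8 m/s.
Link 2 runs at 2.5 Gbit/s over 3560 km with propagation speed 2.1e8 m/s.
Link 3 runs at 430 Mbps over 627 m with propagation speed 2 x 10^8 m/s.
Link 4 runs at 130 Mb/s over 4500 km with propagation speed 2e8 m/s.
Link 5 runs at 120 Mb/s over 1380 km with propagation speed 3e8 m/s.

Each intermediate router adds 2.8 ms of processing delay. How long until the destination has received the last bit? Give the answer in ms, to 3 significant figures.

71.1 ms

Transmission delays (L/R per hop): 2.40964e-05, 0.00032, 0.00186047, 0.00615385, 0.00666667 ms; sum = 0.0150251 ms.
Propagation delays (d/s per hop): 15.85, 16.9524, 0.003135, 22.5, 4.6 ms; sum = 59.9055 ms.
Processing at 4 router(s): 4 × 2.8 ms = 11.2 ms.
End-to-end = 71.1 ms.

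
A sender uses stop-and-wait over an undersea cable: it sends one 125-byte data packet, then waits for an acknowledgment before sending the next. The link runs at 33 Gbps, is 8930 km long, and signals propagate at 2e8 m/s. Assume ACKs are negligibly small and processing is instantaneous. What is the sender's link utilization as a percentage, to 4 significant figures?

0.00003393 %

t_tx = L/R = 1000/33000000000 = 3.0303e-08 s.
t_prop = 8930000/200000000 = 0.04465 s; RTT = 0.0893 s.
Cycle = t_tx + RTT = 0.0893 s.
Utilization = t_tx / cycle = 3.0303e-08/0.0893 = 0.00003393 %.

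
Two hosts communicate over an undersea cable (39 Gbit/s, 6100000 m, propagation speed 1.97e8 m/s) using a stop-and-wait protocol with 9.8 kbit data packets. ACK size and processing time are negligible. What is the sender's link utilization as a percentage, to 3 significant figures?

t_tx = L/R = 9800/39000000000 = 2.51282e-07 s.
t_prop = 6100000/197000000 = 0.0309645 s; RTT = 0.0619289 s.
Cycle = t_tx + RTT = 0.0619292 s.
Utilization = t_tx / cycle = 2.51282e-07/0.0619292 = 0.000406 %.

0.000406 %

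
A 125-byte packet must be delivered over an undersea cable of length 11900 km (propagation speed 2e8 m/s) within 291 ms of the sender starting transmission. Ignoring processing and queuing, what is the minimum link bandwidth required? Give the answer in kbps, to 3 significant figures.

L = 1000 bits.
Propagation delay = 11900000 / 200000000 = 59.5 ms.
Transmission budget = 291 − 59.5 = 231.5 ms.
R ≥ L / t_tx = 1000 bits / 0.2315 s = 4.32 kbps.

4.32 kbps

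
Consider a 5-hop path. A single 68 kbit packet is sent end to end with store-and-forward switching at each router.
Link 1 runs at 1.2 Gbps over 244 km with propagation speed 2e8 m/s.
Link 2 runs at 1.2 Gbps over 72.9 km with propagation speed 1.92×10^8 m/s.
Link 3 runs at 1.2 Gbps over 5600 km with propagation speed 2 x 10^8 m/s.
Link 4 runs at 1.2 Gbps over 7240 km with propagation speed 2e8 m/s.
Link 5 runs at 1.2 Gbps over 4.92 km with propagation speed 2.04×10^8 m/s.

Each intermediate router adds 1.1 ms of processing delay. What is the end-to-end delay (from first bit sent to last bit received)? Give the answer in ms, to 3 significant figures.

70.5 ms

L = 68000 bits.
Transmission delay per hop = L/R = 68000/1200000000 = 0.0566667 ms; 5 hops → 0.283333 ms.
Propagation delays (d/s per hop): 1.22, 0.379688, 28, 36.2, 0.0241176 ms; sum = 65.8238 ms.
Processing at 4 router(s): 4 × 1.1 ms = 4.4 ms.
End-to-end = 70.5 ms.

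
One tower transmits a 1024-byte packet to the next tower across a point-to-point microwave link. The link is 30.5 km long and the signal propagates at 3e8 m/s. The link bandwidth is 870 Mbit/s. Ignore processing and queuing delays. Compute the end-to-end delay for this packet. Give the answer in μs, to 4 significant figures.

111.1 μs

L = 1024 × 8 = 8192 bits.
Transmission delay = L/R = 8192 / 870000000 = 9.41609 μs.
Propagation delay = d/s = 30500 m / 300000000 m/s = 101.667 μs.
Total = 111.1 μs.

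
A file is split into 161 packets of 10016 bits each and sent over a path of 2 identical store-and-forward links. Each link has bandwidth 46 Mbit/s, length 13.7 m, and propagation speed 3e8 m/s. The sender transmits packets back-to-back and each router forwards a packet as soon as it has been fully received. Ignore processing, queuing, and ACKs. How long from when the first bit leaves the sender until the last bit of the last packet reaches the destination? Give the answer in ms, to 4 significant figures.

35.27 ms

Per-hop transmission t_tx = L/R = 10016/46000000 = 0.217739 ms.
Per-hop propagation t_prop = 13.7/300000000 = 4.56667e-05 ms.
Pipeline fill: first packet needs 2·t_tx to clear all hops; remaining 160 packets each add one t_tx.
Total = (2+161-1)·t_tx + 2·t_prop = 162·0.217739 + 2·4.56667e-05 = 35.27 ms.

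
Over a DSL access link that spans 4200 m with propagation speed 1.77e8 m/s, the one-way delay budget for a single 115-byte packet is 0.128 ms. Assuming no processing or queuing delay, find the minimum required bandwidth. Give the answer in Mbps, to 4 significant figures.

8.823 Mbps

L = 920 bits.
Propagation delay = 4200 / 177000000 = 0.0237288 ms.
Transmission budget = 0.128 − 0.0237288 = 0.104271 ms.
R ≥ L / t_tx = 920 bits / 0.000104271 s = 8.823 Mbps.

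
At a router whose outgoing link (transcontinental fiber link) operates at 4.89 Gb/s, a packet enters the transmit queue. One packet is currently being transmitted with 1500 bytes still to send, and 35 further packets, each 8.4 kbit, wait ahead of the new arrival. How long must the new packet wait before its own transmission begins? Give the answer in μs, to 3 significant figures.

Each queued packet: L/R = 8400/4890000000 = 1.71779 μs.
35 queued → 60.1227 μs.
Plus remaining 12000 bits of current packet: 2.45399 μs.
Queuing delay = 62.6 μs.

62.6 μs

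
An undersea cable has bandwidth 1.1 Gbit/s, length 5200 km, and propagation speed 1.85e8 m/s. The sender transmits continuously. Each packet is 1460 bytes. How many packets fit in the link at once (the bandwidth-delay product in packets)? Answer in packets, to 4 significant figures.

Propagation delay = 5200000 / 185000000 = 0.0281081 s.
BDP = R × t_prop = 1100000000 × 0.0281081 = 30918900 bits.
In packets of 11680 bits: 2647 packets.

2647 packets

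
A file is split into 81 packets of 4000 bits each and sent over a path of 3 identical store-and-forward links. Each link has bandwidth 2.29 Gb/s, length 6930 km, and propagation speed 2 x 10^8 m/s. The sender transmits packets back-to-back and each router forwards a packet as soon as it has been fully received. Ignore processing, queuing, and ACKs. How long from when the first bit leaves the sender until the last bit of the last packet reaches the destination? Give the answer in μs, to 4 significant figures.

Per-hop transmission t_tx = L/R = 4000/2290000000 = 1.74672 μs.
Per-hop propagation t_prop = 6930000/200000000 = 34650 μs.
Pipeline fill: first packet needs 3·t_tx to clear all hops; remaining 80 packets each add one t_tx.
Total = (3+81-1)·t_tx + 3·t_prop = 83·1.74672 + 3·34650 = 104100 μs.

104100 μs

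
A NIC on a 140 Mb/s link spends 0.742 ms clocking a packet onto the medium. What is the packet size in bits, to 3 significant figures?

L = R × t_tx = 140000000 b/s × 0.000742 s = 103880 bits.

104000 bits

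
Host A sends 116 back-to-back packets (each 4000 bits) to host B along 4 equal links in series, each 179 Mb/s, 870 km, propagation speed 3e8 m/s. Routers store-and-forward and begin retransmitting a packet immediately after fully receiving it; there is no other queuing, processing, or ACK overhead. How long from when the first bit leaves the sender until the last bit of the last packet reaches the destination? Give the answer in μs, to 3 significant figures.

Per-hop transmission t_tx = L/R = 4000/179000000 = 22.3464 μs.
Per-hop propagation t_prop = 870000/300000000 = 2900 μs.
Pipeline fill: first packet needs 4·t_tx to clear all hops; remaining 115 packets each add one t_tx.
Total = (4+116-1)·t_tx + 4·t_prop = 119·22.3464 + 4·2900 = 14300 μs.

14300 μs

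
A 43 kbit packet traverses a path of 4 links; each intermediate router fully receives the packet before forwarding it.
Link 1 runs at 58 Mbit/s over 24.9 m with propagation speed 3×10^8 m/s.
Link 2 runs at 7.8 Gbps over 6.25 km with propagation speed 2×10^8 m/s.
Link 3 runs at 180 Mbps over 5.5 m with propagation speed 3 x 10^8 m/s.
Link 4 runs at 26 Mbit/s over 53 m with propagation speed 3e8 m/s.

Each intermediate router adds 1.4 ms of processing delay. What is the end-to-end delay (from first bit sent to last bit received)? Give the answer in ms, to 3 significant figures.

6.87 ms

L = 43000 bits.
Transmission delays (L/R per hop): 0.741379, 0.00551282, 0.238889, 1.65385 ms; sum = 2.63963 ms.
Propagation delays (d/s per hop): 8.3e-05, 0.03125, 1.83333e-05, 0.000176667 ms; sum = 0.031528 ms.
Processing at 3 router(s): 3 × 1.4 ms = 4.2 ms.
End-to-end = 6.87 ms.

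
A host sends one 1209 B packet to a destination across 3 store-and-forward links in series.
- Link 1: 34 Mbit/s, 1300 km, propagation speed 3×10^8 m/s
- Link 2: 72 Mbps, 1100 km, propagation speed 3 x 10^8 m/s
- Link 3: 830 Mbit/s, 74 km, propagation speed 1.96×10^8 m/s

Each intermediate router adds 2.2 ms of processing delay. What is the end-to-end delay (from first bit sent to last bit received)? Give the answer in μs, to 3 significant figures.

L = 1209 × 8 = 9672 bits.
Transmission delays (L/R per hop): 284.471, 134.333, 11.653 μs; sum = 430.457 μs.
Propagation delays (d/s per hop): 4333.33, 3666.67, 377.551 μs; sum = 8377.55 μs.
Processing at 2 router(s): 2 × 2.2 ms = 4400 μs.
End-to-end = 13200 μs.

13200 μs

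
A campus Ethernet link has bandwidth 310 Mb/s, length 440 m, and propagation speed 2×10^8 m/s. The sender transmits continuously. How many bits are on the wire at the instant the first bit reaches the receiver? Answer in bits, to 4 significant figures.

Propagation delay = 440 / 200000000 = 2.2e-06 s.
BDP = R × t_prop = 310000000 × 2.2e-06 = 682 bits.

682.0 bits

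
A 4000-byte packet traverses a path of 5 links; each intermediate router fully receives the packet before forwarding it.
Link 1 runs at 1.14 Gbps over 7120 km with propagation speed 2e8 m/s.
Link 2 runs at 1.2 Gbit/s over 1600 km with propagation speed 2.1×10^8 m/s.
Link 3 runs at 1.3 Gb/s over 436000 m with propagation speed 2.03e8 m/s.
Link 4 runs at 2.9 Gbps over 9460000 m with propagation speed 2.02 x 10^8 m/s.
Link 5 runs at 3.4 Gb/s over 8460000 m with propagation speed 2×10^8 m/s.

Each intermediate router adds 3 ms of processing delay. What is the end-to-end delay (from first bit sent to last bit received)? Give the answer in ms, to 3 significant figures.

L = 4000 × 8 = 32000 bits.
Transmission delays (L/R per hop): 0.0280702, 0.0266667, 0.0246154, 0.0110345, 0.00941176 ms; sum = 0.0997985 ms.
Propagation delays (d/s per hop): 35.6, 7.61905, 2.14778, 46.8317, 42.3 ms; sum = 134.499 ms.
Processing at 4 router(s): 4 × 3 ms = 12 ms.
End-to-end = 147 ms.

147 ms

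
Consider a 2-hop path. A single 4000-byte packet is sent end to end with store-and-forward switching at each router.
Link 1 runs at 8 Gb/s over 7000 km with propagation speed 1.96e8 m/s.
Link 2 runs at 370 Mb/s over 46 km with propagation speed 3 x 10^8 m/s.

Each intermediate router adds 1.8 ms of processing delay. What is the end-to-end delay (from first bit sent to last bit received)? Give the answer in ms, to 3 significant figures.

37.8 ms

L = 4000 × 8 = 32000 bits.
Transmission delays (L/R per hop): 0.004, 0.0864865 ms; sum = 0.0904865 ms.
Propagation delays (d/s per hop): 35.7143, 0.153333 ms; sum = 35.8676 ms.
Processing at 1 router(s): 1 × 1.8 ms = 1.8 ms.
End-to-end = 37.8 ms.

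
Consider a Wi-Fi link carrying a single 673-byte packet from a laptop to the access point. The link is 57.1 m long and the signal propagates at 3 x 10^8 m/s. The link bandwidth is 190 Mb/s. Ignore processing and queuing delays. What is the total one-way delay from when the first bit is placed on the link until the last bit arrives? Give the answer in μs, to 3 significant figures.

28.5 μs

L = 673 × 8 = 5384 bits.
Transmission delay = L/R = 5384 / 190000000 = 28.3368 μs.
Propagation delay = d/s = 57.1 m / 300000000 m/s = 0.190333 μs.
Total = 28.5 μs.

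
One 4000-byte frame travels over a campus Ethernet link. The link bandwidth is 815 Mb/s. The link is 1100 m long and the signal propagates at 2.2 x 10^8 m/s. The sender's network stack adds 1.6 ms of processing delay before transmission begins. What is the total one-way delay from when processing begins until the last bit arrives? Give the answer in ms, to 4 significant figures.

1.644 ms

L = 4000 × 8 = 32000 bits.
Transmission delay = L/R = 32000 / 815000000 = 0.0392638 ms.
Propagation delay = d/s = 1100 m / 2.2e+08 m/s = 0.005 ms.
Plus processing delay 1.6 ms = 1.6 ms.
Total = 1.644 ms.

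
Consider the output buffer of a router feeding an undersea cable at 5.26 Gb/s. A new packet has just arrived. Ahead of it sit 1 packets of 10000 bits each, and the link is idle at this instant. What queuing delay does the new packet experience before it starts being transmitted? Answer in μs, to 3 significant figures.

1.90 μs

Each queued packet: L/R = 10000/5260000000 = 1.90114 μs.
1 queued → 1.90114 μs.
Queuing delay = 1.90 μs.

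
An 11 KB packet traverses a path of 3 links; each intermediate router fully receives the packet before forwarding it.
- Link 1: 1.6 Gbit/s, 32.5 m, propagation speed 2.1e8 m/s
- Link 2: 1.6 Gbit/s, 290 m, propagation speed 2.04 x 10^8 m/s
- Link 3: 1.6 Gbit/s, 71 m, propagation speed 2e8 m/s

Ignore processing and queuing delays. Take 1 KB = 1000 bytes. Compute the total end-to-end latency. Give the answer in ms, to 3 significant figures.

0.167 ms

L = 88000 bits.
Transmission delay per hop = L/R = 88000/1600000000 = 0.055 ms; 3 hops → 0.165 ms.
Propagation delays (d/s per hop): 0.000154762, 0.00142157, 0.000355 ms; sum = 0.00193133 ms.
End-to-end = 0.167 ms.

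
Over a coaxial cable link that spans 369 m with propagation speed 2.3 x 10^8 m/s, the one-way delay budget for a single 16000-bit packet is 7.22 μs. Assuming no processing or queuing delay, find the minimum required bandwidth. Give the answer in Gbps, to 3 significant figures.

Propagation delay = 369 / 2.3e+08 = 1.60435 μs.
Transmission budget = 7.22 − 1.60435 = 5.61565 μs.
R ≥ L / t_tx = 16000 bits / 5.61565e-06 s = 2.85 Gbps.

2.85 Gbps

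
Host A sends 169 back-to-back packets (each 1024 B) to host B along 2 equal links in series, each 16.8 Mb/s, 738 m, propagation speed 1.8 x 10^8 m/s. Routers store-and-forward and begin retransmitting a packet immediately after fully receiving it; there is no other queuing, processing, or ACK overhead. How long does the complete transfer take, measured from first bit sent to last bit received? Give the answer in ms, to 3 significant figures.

Per-hop transmission t_tx = L/R = 8192/16800000 = 0.487619 ms.
Per-hop propagation t_prop = 738/180000000 = 0.0041 ms.
Pipeline fill: first packet needs 2·t_tx to clear all hops; remaining 168 packets each add one t_tx.
Total = (2+169-1)·t_tx + 2·t_prop = 170·0.487619 + 2·0.0041 = 82.9 ms.

82.9 ms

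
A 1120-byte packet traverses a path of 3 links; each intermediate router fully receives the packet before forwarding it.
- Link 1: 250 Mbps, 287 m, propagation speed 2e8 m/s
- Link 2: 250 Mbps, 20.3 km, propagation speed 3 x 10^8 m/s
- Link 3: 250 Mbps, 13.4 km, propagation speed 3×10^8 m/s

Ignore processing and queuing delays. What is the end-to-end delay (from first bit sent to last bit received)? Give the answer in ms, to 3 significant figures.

L = 1120 × 8 = 8960 bits.
Transmission delay per hop = L/R = 8960/250000000 = 0.03584 ms; 3 hops → 0.10752 ms.
Propagation delays (d/s per hop): 0.001435, 0.0676667, 0.0446667 ms; sum = 0.113768 ms.
End-to-end = 0.221 ms.

0.221 ms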